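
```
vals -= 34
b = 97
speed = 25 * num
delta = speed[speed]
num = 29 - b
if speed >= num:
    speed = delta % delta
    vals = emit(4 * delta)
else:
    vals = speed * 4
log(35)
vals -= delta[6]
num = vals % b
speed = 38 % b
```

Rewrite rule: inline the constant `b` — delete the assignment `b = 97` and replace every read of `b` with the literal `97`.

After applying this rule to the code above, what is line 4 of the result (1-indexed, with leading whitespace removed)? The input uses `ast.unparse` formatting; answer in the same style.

Transformed code:
vals -= 34
speed = 25 * num
delta = speed[speed]
num = 29 - 97
if speed >= num:
    speed = delta % delta
    vals = emit(4 * delta)
else:
    vals = speed * 4
log(35)
vals -= delta[6]
num = vals % 97
speed = 38 % 97

num = 29 - 97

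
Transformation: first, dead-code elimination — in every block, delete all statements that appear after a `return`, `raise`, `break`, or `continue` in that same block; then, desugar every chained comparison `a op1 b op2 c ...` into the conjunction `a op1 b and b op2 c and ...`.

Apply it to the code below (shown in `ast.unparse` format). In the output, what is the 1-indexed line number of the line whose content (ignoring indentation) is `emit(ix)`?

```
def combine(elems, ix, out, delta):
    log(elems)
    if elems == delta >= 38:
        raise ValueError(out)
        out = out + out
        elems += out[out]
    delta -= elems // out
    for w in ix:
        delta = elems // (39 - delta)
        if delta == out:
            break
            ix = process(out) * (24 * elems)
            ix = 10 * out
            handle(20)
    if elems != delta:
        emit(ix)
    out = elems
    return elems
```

Transformed code:
def combine(elems, ix, out, delta):
    log(elems)
    if elems == delta and delta >= 38:
        raise ValueError(out)
    delta -= elems // out
    for w in ix:
        delta = elems // (39 - delta)
        if delta == out:
            break
    if elems != delta:
        emit(ix)
    out = elems
    return elems

11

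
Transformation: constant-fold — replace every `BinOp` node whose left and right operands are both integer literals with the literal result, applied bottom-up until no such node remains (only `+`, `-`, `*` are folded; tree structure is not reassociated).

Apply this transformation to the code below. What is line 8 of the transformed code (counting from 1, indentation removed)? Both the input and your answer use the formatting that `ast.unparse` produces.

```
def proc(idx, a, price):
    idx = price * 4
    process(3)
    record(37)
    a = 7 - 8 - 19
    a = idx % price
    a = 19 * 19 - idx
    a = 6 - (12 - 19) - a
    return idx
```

Transformed code:
def proc(idx, a, price):
    idx = price * 4
    process(3)
    record(37)
    a = -20
    a = idx % price
    a = 361 - idx
    a = 13 - a
    return idx

a = 13 - a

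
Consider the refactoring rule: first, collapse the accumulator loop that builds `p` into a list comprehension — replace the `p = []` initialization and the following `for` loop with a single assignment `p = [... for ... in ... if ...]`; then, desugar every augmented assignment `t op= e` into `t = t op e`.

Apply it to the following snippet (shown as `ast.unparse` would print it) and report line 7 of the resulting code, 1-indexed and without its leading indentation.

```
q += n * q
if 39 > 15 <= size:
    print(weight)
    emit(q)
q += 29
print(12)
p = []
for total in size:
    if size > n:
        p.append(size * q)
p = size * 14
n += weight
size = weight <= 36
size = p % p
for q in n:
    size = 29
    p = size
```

p = [size * q for total in size if size > n]

Transformed code:
q = q + n * q
if 39 > 15 <= size:
    print(weight)
    emit(q)
q = q + 29
print(12)
p = [size * q for total in size if size > n]
p = size * 14
n = n + weight
size = weight <= 36
size = p % p
for q in n:
    size = 29
    p = size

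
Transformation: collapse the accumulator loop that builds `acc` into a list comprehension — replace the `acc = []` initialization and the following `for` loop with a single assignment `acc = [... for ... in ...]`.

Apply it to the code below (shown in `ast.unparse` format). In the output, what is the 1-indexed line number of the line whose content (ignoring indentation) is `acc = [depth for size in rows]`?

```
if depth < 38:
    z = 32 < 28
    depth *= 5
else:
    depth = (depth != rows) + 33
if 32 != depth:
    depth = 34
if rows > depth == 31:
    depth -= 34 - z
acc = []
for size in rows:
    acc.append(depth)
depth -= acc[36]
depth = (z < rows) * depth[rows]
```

Transformed code:
if depth < 38:
    z = 32 < 28
    depth *= 5
else:
    depth = (depth != rows) + 33
if 32 != depth:
    depth = 34
if rows > depth == 31:
    depth -= 34 - z
acc = [depth for size in rows]
depth -= acc[36]
depth = (z < rows) * depth[rows]

10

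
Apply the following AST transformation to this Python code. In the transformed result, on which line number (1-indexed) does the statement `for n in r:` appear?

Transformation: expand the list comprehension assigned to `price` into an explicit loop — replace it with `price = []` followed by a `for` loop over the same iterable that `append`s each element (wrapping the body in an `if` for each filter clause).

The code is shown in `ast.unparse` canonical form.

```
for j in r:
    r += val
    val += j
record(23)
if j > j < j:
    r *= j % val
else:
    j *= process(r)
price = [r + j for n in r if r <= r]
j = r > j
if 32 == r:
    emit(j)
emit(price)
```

Transformed code:
for j in r:
    r += val
    val += j
record(23)
if j > j < j:
    r *= j % val
else:
    j *= process(r)
price = []
for n in r:
    if r <= r:
        price.append(r + j)
j = r > j
if 32 == r:
    emit(j)
emit(price)

10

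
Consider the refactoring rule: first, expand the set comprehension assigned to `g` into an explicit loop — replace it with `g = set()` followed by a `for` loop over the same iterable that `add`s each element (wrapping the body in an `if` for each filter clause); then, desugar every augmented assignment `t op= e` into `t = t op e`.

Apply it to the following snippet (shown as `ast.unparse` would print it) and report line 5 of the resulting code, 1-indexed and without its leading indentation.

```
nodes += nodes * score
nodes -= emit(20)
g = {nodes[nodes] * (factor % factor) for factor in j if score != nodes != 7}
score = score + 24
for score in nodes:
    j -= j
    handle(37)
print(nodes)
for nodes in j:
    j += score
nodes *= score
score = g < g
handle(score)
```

Transformed code:
nodes = nodes + nodes * score
nodes = nodes - emit(20)
g = set()
for factor in j:
    if score != nodes != 7:
        g.add(nodes[nodes] * (factor % factor))
score = score + 24
for score in nodes:
    j = j - j
    handle(37)
print(nodes)
for nodes in j:
    j = j + score
nodes = nodes * score
score = g < g
handle(score)

if score != nodes != 7:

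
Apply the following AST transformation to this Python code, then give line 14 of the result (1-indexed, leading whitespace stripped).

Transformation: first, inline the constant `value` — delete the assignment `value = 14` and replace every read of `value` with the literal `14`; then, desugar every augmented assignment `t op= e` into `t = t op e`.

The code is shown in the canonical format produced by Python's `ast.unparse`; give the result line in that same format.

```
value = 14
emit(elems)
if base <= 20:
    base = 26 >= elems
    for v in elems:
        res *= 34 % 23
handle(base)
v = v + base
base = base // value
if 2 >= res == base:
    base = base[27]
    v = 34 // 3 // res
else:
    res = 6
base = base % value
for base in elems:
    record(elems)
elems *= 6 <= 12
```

base = base % 14

Transformed code:
emit(elems)
if base <= 20:
    base = 26 >= elems
    for v in elems:
        res = res * (34 % 23)
handle(base)
v = v + base
base = base // 14
if 2 >= res == base:
    base = base[27]
    v = 34 // 3 // res
else:
    res = 6
base = base % 14
for base in elems:
    record(elems)
elems = elems * (6 <= 12)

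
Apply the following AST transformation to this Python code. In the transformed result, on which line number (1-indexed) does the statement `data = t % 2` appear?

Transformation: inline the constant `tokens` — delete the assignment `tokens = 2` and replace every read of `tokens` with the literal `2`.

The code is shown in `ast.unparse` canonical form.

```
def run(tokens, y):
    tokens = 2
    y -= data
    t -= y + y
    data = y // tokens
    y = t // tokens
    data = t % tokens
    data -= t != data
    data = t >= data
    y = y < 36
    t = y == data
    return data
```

Transformed code:
def run(tokens, y):
    y -= data
    t -= y + y
    data = y // 2
    y = t // 2
    data = t % 2
    data -= t != data
    data = t >= data
    y = y < 36
    t = y == data
    return data

6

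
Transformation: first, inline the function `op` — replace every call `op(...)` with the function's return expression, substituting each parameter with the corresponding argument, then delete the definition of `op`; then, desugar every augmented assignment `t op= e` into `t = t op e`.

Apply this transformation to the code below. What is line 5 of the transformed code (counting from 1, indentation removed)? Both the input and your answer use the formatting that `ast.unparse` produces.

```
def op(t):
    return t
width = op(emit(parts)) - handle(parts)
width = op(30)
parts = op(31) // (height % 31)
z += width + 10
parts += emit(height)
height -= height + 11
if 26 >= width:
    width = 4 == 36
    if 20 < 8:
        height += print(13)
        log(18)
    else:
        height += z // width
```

parts = parts + emit(height)

Transformed code:
width = emit(parts) - handle(parts)
width = 30
parts = 31 // (height % 31)
z = z + (width + 10)
parts = parts + emit(height)
height = height - (height + 11)
if 26 >= width:
    width = 4 == 36
    if 20 < 8:
        height = height + print(13)
        log(18)
    else:
        height = height + z // width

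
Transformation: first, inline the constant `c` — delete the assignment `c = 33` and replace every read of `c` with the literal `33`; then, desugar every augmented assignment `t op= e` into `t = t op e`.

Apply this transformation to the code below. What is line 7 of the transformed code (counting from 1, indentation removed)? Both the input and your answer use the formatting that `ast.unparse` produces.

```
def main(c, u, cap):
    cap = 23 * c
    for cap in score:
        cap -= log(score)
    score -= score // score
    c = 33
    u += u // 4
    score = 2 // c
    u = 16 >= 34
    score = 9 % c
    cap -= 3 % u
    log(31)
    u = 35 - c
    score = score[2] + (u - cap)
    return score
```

score = 2 // 33

Transformed code:
def main(c, u, cap):
    cap = 23 * 33
    for cap in score:
        cap = cap - log(score)
    score = score - score // score
    u = u + u // 4
    score = 2 // 33
    u = 16 >= 34
    score = 9 % 33
    cap = cap - 3 % u
    log(31)
    u = 35 - 33
    score = score[2] + (u - cap)
    return score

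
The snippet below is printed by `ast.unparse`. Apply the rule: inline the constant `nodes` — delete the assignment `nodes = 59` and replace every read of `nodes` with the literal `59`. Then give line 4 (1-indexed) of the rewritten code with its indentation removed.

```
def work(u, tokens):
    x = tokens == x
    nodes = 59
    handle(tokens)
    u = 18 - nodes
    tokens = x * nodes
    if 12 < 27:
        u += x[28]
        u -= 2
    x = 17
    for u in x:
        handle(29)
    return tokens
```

u = 18 - 59

Transformed code:
def work(u, tokens):
    x = tokens == x
    handle(tokens)
    u = 18 - 59
    tokens = x * 59
    if 12 < 27:
        u += x[28]
        u -= 2
    x = 17
    for u in x:
        handle(29)
    return tokens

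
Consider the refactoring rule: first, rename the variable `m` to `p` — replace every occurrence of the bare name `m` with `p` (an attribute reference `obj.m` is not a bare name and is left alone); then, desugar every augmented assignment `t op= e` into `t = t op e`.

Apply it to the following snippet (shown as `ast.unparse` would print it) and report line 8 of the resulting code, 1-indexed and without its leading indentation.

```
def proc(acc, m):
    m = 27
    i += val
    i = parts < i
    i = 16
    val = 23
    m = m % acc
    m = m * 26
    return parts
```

Transformed code:
def proc(acc, p):
    p = 27
    i = i + val
    i = parts < i
    i = 16
    val = 23
    p = p % acc
    p = p * 26
    return parts

p = p * 26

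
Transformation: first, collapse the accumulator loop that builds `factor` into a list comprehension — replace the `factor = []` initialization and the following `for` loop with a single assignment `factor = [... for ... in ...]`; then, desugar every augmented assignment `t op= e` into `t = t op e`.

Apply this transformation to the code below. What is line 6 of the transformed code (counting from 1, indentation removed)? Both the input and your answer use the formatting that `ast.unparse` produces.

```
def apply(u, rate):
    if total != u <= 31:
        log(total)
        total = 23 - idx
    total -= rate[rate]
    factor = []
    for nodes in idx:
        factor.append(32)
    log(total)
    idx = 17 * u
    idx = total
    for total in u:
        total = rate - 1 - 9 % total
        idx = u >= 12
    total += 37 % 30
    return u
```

factor = [32 for nodes in idx]

Transformed code:
def apply(u, rate):
    if total != u <= 31:
        log(total)
        total = 23 - idx
    total = total - rate[rate]
    factor = [32 for nodes in idx]
    log(total)
    idx = 17 * u
    idx = total
    for total in u:
        total = rate - 1 - 9 % total
        idx = u >= 12
    total = total + 37 % 30
    return u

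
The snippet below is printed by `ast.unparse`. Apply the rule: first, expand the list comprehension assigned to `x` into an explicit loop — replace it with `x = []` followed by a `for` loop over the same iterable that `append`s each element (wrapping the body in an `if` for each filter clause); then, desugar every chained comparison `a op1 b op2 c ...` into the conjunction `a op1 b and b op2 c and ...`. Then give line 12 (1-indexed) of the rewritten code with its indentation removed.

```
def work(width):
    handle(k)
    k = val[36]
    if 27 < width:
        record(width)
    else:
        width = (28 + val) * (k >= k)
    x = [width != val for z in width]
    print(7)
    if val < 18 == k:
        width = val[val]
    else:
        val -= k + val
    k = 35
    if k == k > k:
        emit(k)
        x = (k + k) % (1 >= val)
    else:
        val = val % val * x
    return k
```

Transformed code:
def work(width):
    handle(k)
    k = val[36]
    if 27 < width:
        record(width)
    else:
        width = (28 + val) * (k >= k)
    x = []
    for z in width:
        x.append(width != val)
    print(7)
    if val < 18 and 18 == k:
        width = val[val]
    else:
        val -= k + val
    k = 35
    if k == k and k > k:
        emit(k)
        x = (k + k) % (1 >= val)
    else:
        val = val % val * x
    return k

if val < 18 and 18 == k:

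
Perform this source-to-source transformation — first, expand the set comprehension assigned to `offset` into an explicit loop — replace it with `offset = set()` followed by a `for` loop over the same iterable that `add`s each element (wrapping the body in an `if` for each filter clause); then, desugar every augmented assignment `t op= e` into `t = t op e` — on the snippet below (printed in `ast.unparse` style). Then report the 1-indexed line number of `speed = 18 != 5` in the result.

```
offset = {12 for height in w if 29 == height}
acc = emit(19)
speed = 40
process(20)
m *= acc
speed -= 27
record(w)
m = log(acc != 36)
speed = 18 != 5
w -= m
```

12

Transformed code:
offset = set()
for height in w:
    if 29 == height:
        offset.add(12)
acc = emit(19)
speed = 40
process(20)
m = m * acc
speed = speed - 27
record(w)
m = log(acc != 36)
speed = 18 != 5
w = w - m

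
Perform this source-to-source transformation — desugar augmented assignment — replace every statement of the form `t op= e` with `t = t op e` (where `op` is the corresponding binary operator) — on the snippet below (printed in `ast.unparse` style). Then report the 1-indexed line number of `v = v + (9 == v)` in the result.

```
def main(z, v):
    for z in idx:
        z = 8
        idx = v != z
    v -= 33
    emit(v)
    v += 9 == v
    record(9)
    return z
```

7

Transformed code:
def main(z, v):
    for z in idx:
        z = 8
        idx = v != z
    v = v - 33
    emit(v)
    v = v + (9 == v)
    record(9)
    return z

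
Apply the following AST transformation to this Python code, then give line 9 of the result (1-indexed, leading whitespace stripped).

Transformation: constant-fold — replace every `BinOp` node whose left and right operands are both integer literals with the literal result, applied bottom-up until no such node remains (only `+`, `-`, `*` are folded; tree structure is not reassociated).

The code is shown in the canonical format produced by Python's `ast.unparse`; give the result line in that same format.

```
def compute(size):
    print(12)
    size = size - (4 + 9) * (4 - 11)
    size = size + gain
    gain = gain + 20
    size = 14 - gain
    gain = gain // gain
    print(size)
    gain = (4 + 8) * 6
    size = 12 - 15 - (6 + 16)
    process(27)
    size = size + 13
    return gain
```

Transformed code:
def compute(size):
    print(12)
    size = size - -91
    size = size + gain
    gain = gain + 20
    size = 14 - gain
    gain = gain // gain
    print(size)
    gain = 72
    size = -25
    process(27)
    size = size + 13
    return gain

gain = 72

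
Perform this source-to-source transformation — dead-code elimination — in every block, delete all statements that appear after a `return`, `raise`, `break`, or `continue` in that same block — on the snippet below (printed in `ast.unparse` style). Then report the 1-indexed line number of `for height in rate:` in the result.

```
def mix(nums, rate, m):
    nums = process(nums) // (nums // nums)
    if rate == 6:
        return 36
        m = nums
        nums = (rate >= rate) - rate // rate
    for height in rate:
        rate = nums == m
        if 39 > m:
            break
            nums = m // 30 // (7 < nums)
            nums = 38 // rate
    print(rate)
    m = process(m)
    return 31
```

5

Transformed code:
def mix(nums, rate, m):
    nums = process(nums) // (nums // nums)
    if rate == 6:
        return 36
    for height in rate:
        rate = nums == m
        if 39 > m:
            break
    print(rate)
    m = process(m)
    return 31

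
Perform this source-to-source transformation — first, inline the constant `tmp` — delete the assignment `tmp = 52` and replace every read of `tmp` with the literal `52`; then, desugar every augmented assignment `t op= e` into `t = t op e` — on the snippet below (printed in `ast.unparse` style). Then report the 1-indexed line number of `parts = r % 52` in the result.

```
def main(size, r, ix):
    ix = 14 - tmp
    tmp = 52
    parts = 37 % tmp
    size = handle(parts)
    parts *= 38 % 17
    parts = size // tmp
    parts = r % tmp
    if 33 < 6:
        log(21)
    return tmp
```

7

Transformed code:
def main(size, r, ix):
    ix = 14 - 52
    parts = 37 % 52
    size = handle(parts)
    parts = parts * (38 % 17)
    parts = size // 52
    parts = r % 52
    if 33 < 6:
        log(21)
    return 52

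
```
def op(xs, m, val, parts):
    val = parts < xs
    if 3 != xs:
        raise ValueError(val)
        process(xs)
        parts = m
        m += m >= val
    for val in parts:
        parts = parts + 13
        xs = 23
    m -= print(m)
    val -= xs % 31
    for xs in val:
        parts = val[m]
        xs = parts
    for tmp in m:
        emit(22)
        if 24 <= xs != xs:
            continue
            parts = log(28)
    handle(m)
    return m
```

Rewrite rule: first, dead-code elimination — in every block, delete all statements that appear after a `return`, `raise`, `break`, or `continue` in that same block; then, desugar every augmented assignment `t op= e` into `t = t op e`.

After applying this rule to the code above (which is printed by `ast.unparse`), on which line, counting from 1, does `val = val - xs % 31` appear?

9

Transformed code:
def op(xs, m, val, parts):
    val = parts < xs
    if 3 != xs:
        raise ValueError(val)
    for val in parts:
        parts = parts + 13
        xs = 23
    m = m - print(m)
    val = val - xs % 31
    for xs in val:
        parts = val[m]
        xs = parts
    for tmp in m:
        emit(22)
        if 24 <= xs != xs:
            continue
    handle(m)
    return m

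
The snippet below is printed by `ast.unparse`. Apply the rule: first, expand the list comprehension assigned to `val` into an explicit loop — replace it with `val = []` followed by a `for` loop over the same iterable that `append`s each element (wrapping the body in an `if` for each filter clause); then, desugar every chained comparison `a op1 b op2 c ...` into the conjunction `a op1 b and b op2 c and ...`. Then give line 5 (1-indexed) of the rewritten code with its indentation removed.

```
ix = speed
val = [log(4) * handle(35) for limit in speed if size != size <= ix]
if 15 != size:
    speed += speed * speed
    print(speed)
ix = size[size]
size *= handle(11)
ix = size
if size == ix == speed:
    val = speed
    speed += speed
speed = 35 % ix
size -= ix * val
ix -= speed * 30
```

Transformed code:
ix = speed
val = []
for limit in speed:
    if size != size and size <= ix:
        val.append(log(4) * handle(35))
if 15 != size:
    speed += speed * speed
    print(speed)
ix = size[size]
size *= handle(11)
ix = size
if size == ix and ix == speed:
    val = speed
    speed += speed
speed = 35 % ix
size -= ix * val
ix -= speed * 30

val.append(log(4) * handle(35))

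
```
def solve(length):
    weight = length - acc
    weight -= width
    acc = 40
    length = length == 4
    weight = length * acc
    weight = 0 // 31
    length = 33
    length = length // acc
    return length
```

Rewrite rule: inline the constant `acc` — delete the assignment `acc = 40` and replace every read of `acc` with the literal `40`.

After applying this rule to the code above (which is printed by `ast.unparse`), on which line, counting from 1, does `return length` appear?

Transformed code:
def solve(length):
    weight = length - 40
    weight -= width
    length = length == 4
    weight = length * 40
    weight = 0 // 31
    length = 33
    length = length // 40
    return length

9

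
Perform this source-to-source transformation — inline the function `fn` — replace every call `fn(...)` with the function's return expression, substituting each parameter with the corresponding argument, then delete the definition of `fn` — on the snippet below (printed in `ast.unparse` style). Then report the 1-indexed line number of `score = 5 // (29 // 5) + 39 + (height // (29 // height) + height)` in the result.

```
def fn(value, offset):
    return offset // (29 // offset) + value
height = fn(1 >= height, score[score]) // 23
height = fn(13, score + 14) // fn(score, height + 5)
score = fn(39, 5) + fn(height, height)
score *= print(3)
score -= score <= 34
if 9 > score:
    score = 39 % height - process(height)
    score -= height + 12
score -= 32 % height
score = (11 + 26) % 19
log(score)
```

Transformed code:
height = (score[score] // (29 // score[score]) + (1 >= height)) // 23
height = ((score + 14) // (29 // (score + 14)) + 13) // ((height + 5) // (29 // (height + 5)) + score)
score = 5 // (29 // 5) + 39 + (height // (29 // height) + height)
score *= print(3)
score -= score <= 34
if 9 > score:
    score = 39 % height - process(height)
    score -= height + 12
score -= 32 % height
score = (11 + 26) % 19
log(score)

3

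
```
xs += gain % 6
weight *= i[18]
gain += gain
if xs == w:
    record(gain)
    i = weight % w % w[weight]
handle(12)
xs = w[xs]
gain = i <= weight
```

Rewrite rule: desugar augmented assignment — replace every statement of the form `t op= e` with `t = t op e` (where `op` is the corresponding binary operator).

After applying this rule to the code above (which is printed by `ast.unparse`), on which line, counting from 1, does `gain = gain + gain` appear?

3

Transformed code:
xs = xs + gain % 6
weight = weight * i[18]
gain = gain + gain
if xs == w:
    record(gain)
    i = weight % w % w[weight]
handle(12)
xs = w[xs]
gain = i <= weight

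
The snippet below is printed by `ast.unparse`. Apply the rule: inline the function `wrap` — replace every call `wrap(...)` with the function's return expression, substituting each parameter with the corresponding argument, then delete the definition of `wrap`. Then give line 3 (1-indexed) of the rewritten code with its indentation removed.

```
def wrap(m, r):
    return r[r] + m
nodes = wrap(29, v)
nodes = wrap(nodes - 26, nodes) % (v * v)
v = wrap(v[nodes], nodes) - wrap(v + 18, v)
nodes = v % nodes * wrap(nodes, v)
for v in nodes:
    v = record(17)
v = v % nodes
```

v = nodes[nodes] + v[nodes] - (v[v] + (v + 18))

Transformed code:
nodes = v[v] + 29
nodes = (nodes[nodes] + (nodes - 26)) % (v * v)
v = nodes[nodes] + v[nodes] - (v[v] + (v + 18))
nodes = v % nodes * (v[v] + nodes)
for v in nodes:
    v = record(17)
v = v % nodes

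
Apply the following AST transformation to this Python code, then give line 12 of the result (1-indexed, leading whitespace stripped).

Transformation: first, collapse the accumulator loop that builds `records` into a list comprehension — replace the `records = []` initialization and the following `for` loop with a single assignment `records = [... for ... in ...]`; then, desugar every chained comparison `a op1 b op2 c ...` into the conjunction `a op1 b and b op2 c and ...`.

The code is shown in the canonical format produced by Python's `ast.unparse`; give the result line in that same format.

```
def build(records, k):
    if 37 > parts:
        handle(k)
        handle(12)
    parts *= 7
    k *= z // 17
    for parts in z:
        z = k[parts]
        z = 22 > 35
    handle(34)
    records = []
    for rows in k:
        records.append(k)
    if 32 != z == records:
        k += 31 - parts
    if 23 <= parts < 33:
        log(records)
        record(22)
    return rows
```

if 32 != z and z == records:

Transformed code:
def build(records, k):
    if 37 > parts:
        handle(k)
        handle(12)
    parts *= 7
    k *= z // 17
    for parts in z:
        z = k[parts]
        z = 22 > 35
    handle(34)
    records = [k for rows in k]
    if 32 != z and z == records:
        k += 31 - parts
    if 23 <= parts and parts < 33:
        log(records)
        record(22)
    return rows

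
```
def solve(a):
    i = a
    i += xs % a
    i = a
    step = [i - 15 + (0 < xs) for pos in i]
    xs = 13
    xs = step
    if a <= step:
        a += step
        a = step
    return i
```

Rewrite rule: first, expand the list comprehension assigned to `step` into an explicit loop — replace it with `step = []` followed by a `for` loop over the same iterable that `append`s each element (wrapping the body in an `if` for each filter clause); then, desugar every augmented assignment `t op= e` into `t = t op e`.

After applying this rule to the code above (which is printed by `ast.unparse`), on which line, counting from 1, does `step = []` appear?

Transformed code:
def solve(a):
    i = a
    i = i + xs % a
    i = a
    step = []
    for pos in i:
        step.append(i - 15 + (0 < xs))
    xs = 13
    xs = step
    if a <= step:
        a = a + step
        a = step
    return i

5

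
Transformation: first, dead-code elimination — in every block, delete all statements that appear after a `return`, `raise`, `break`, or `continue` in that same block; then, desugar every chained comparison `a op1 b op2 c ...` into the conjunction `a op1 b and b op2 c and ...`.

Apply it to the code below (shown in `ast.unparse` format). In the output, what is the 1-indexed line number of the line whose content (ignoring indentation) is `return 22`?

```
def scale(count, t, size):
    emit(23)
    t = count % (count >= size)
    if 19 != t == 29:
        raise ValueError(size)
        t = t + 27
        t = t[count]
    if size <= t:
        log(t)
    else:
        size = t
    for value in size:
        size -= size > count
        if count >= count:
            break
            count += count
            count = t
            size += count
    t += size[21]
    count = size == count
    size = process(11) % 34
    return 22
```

17

Transformed code:
def scale(count, t, size):
    emit(23)
    t = count % (count >= size)
    if 19 != t and t == 29:
        raise ValueError(size)
    if size <= t:
        log(t)
    else:
        size = t
    for value in size:
        size -= size > count
        if count >= count:
            break
    t += size[21]
    count = size == count
    size = process(11) % 34
    return 22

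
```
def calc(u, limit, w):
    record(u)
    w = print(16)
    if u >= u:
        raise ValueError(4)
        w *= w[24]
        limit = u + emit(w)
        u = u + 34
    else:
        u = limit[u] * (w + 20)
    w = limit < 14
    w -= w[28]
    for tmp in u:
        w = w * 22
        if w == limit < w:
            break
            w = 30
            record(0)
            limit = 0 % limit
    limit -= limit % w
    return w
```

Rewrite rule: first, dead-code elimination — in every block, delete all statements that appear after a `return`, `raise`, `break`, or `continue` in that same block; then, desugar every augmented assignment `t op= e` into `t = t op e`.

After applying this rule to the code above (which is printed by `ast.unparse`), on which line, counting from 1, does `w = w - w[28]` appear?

Transformed code:
def calc(u, limit, w):
    record(u)
    w = print(16)
    if u >= u:
        raise ValueError(4)
    else:
        u = limit[u] * (w + 20)
    w = limit < 14
    w = w - w[28]
    for tmp in u:
        w = w * 22
        if w == limit < w:
            break
    limit = limit - limit % w
    return w

9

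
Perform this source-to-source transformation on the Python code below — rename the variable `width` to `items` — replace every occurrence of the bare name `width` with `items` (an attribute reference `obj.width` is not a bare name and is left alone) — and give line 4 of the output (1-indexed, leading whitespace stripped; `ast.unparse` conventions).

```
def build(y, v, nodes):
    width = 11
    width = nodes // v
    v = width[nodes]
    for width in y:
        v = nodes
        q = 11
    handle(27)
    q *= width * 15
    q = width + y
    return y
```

v = items[nodes]

Transformed code:
def build(y, v, nodes):
    items = 11
    items = nodes // v
    v = items[nodes]
    for items in y:
        v = nodes
        q = 11
    handle(27)
    q *= items * 15
    q = items + y
    return y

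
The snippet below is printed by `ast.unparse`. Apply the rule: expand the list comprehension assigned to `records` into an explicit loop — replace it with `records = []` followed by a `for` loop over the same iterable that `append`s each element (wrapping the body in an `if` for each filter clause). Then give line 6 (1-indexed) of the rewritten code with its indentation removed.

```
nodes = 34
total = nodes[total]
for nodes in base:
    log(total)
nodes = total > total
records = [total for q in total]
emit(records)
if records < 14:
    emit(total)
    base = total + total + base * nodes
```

records = []

Transformed code:
nodes = 34
total = nodes[total]
for nodes in base:
    log(total)
nodes = total > total
records = []
for q in total:
    records.append(total)
emit(records)
if records < 14:
    emit(total)
    base = total + total + base * nodes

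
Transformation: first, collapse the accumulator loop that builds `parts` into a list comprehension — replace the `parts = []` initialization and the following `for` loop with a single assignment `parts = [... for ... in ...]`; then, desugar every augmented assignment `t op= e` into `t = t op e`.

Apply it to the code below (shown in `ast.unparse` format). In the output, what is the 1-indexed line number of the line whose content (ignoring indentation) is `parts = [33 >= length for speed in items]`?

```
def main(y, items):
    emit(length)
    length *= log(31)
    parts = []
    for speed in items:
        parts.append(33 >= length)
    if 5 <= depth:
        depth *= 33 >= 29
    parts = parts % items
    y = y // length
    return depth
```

4

Transformed code:
def main(y, items):
    emit(length)
    length = length * log(31)
    parts = [33 >= length for speed in items]
    if 5 <= depth:
        depth = depth * (33 >= 29)
    parts = parts % items
    y = y // length
    return depth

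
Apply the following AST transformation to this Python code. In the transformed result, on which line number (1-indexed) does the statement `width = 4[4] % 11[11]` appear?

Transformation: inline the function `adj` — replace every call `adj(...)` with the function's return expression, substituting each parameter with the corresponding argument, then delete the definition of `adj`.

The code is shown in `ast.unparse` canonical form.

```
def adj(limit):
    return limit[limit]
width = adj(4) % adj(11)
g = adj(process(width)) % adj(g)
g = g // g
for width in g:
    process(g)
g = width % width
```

1

Transformed code:
width = 4[4] % 11[11]
g = process(width)[process(width)] % g[g]
g = g // g
for width in g:
    process(g)
g = width % width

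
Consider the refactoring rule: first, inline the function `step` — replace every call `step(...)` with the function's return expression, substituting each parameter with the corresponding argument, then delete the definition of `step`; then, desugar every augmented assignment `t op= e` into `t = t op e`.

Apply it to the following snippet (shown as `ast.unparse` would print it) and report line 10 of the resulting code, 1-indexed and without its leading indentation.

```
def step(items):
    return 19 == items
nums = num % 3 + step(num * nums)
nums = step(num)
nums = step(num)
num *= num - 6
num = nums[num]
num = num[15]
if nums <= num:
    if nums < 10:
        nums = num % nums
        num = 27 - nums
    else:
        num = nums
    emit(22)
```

Transformed code:
nums = num % 3 + (19 == num * nums)
nums = 19 == num
nums = 19 == num
num = num * (num - 6)
num = nums[num]
num = num[15]
if nums <= num:
    if nums < 10:
        nums = num % nums
        num = 27 - nums
    else:
        num = nums
    emit(22)

num = 27 - nums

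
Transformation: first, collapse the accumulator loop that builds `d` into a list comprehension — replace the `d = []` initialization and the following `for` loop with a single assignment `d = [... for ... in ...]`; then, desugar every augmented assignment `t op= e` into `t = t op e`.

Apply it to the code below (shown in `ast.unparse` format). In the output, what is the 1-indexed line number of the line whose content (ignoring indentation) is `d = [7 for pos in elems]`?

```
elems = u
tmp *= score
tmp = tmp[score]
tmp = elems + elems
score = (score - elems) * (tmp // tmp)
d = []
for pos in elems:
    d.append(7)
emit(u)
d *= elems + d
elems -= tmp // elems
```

Transformed code:
elems = u
tmp = tmp * score
tmp = tmp[score]
tmp = elems + elems
score = (score - elems) * (tmp // tmp)
d = [7 for pos in elems]
emit(u)
d = d * (elems + d)
elems = elems - tmp // elems

6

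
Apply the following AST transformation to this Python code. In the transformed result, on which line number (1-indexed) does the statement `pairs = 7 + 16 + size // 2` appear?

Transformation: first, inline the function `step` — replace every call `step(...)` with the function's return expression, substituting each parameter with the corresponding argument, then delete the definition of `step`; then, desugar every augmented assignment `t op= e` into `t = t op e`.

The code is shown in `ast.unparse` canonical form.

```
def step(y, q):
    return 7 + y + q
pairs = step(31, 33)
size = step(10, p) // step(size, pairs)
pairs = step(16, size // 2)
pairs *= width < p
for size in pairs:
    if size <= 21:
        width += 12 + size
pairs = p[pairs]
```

Transformed code:
pairs = 7 + 31 + 33
size = (7 + 10 + p) // (7 + size + pairs)
pairs = 7 + 16 + size // 2
pairs = pairs * (width < p)
for size in pairs:
    if size <= 21:
        width = width + (12 + size)
pairs = p[pairs]

3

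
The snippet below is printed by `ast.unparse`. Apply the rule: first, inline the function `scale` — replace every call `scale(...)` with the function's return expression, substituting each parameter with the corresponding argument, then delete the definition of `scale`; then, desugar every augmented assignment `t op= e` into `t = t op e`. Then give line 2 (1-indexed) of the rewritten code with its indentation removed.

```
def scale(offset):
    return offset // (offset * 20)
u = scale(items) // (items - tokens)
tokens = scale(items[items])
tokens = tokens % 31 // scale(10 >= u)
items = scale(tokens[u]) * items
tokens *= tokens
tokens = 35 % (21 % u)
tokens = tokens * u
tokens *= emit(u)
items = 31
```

Transformed code:
u = items // (items * 20) // (items - tokens)
tokens = items[items] // (items[items] * 20)
tokens = tokens % 31 // ((10 >= u) // ((10 >= u) * 20))
items = tokens[u] // (tokens[u] * 20) * items
tokens = tokens * tokens
tokens = 35 % (21 % u)
tokens = tokens * u
tokens = tokens * emit(u)
items = 31

tokens = items[items] // (items[items] * 20)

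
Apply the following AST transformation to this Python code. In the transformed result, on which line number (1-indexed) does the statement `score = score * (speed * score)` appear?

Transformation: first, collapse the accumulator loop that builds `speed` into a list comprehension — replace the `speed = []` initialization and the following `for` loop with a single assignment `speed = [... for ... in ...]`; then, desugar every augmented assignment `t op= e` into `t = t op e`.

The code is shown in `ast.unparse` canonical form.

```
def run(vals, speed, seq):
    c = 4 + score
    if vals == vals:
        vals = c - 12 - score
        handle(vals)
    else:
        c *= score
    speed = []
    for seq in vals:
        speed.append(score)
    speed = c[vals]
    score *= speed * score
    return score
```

Transformed code:
def run(vals, speed, seq):
    c = 4 + score
    if vals == vals:
        vals = c - 12 - score
        handle(vals)
    else:
        c = c * score
    speed = [score for seq in vals]
    speed = c[vals]
    score = score * (speed * score)
    return score

10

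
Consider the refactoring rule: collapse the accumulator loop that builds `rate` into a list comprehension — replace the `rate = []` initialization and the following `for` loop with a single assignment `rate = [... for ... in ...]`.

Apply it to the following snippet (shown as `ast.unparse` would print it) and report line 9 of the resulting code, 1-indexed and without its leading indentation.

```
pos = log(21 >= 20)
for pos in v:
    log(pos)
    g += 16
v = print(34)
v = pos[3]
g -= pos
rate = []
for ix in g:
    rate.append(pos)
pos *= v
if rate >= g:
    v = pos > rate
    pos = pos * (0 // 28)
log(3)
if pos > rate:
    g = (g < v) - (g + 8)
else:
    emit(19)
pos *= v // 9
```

pos *= v

Transformed code:
pos = log(21 >= 20)
for pos in v:
    log(pos)
    g += 16
v = print(34)
v = pos[3]
g -= pos
rate = [pos for ix in g]
pos *= v
if rate >= g:
    v = pos > rate
    pos = pos * (0 // 28)
log(3)
if pos > rate:
    g = (g < v) - (g + 8)
else:
    emit(19)
pos *= v // 9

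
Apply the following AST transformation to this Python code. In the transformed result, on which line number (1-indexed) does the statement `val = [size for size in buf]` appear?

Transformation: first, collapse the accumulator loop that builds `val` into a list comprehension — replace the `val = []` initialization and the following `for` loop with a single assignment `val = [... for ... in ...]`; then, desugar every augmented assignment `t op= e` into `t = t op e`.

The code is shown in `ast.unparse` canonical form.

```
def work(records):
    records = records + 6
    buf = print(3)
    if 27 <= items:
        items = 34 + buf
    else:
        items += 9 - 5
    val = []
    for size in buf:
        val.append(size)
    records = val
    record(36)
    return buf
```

8

Transformed code:
def work(records):
    records = records + 6
    buf = print(3)
    if 27 <= items:
        items = 34 + buf
    else:
        items = items + (9 - 5)
    val = [size for size in buf]
    records = val
    record(36)
    return buf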